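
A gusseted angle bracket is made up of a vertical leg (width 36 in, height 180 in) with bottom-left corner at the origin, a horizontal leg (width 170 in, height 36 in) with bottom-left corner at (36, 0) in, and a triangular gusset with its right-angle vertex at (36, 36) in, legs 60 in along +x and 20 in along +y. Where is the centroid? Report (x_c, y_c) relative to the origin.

Part | A | x̄ᵢ | ȳᵢ | A·x̄ᵢ | A·ȳᵢ
vertical leg | 6480.00 | 18.00 | 90.00 | 116640.00 | 583200.00
horizontal leg | 6120.00 | 121.00 | 18.00 | 740520.00 | 110160.00
gusset | 600.00 | 56.00 | 42.67 | 33600.00 | 25600.00
Σ | 13200.00 |  |  | 890760.00 | 718960.00
x_c = 890760.00 / 13200.00 = 67.48 in
y_c = 718960.00 / 13200.00 = 54.47 in

x_c = 67.48 in, y_c = 54.47 in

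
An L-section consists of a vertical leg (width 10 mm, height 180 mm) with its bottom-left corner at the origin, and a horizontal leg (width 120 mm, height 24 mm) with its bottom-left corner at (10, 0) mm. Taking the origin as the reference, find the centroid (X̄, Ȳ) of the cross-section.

Part | A | x̄ᵢ | ȳᵢ | A·x̄ᵢ | A·ȳᵢ
vertical leg | 1800.00 | 5.00 | 90.00 | 9000.00 | 162000.00
horizontal leg | 2880.00 | 70.00 | 12.00 | 201600.00 | 34560.00
Σ | 4680.00 |  |  | 210600.00 | 196560.00
X̄ = 210600.00 / 4680.00 = 45.00 mm
Ȳ = 196560.00 / 4680.00 = 42.00 mm

X̄ = 45.00 mm, Ȳ = 42.00 mm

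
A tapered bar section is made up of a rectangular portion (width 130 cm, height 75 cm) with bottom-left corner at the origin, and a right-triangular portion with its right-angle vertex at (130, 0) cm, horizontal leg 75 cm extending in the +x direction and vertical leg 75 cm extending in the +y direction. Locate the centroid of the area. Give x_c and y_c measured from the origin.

rectangular portion: A = 130 × 75 = 9750.00, centroid at (65.00, 37.50).
triangular portion: A = ½·75·75 = 2812.50, centroid at (155.00, 25.00).
ΣA = 12562.50 cm²
ΣAx_c = (9750.00)(65.00) + (2812.50)(155.00) = 1069687.50 cm³
ΣAy_c = (9750.00)(37.50) + (2812.50)(25.00) = 435937.50 cm³
x_c = 1069687.50 / 12562.50 = 85.15 cm
y_c = 435937.50 / 12562.50 = 34.70 cm

x_c = 85.15 cm, y_c = 34.70 cm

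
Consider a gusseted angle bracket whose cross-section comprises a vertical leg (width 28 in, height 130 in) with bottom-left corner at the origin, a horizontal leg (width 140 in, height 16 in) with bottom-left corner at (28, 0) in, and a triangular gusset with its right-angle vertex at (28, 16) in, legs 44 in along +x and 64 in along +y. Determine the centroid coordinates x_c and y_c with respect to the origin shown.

vertical leg: A = 28 × 130 = 3640.00, centroid at (14.00, 65.00).
horizontal leg: A = 140 × 16 = 2240.00, centroid at (98.00, 8.00).
gusset: A = ½·44·64 = 1408.00, centroid at (42.67, 37.33).
ΣA = 7288.00 in², ΣAx_c = 330554.67 in³, ΣAy_c = 307085.33 in³.
x_c = 330554.67/7288.00 = 45.36 in; y_c = 307085.33/7288.00 = 42.14 in.

x_c = 45.36 in, y_c = 42.14 in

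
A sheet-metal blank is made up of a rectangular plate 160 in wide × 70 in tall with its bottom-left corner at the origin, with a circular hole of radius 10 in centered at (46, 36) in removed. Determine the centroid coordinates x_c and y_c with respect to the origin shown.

x_c = 80.98 in, y_c = 34.97 in

Part | A | x̄ᵢ | ȳᵢ | A·x̄ᵢ | A·ȳᵢ
plate | 11200.00 | 80.00 | 35.00 | 896000.00 | 392000.00
hole | -314.16 | 46.00 | 36.00 | -14451.33 | -11309.73
Σ | 10885.84 |  |  | 881548.67 | 380690.27
x_c = 881548.67 / 10885.84 = 80.98 in
y_c = 380690.27 / 10885.84 = 34.97 in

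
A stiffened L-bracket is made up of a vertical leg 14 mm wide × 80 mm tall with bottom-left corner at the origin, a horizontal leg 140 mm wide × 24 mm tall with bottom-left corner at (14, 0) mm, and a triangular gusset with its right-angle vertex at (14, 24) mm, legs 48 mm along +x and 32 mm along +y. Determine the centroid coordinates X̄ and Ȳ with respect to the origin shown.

X̄ = 59.66 mm, Ȳ = 21.29 mm

vertical leg: A = 14 × 80 = 1120.00, centroid at (7.00, 40.00).
horizontal leg: A = 140 × 24 = 3360.00, centroid at (84.00, 12.00).
gusset: A = ½·48·32 = 768.00, centroid at (30.00, 34.67).
ΣA = 5248.00 mm², ΣAX̄ = 313120.00 mm³, ΣAȲ = 111744.00 mm³.
X̄ = 313120.00/5248.00 = 59.66 mm; Ȳ = 111744.00/5248.00 = 21.29 mm.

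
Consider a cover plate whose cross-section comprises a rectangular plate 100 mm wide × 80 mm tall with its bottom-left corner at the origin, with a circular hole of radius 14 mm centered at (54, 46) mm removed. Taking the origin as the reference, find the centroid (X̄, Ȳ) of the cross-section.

X̄ = 49.67 mm, Ȳ = 39.50 mm

plate: A = 100 × 80 = 8000.00, centroid at (50.00, 40.00).
hole: A = −π·14² = -615.75, centroid at (54.00, 46.00).
ΣA = 7384.25 mm²
ΣAX̄ = (8000.00)(50.00) + (-615.75)(54.00) = 366749.38 mm³
ΣAȲ = (8000.00)(40.00) + (-615.75)(46.00) = 291675.40 mm³
X̄ = 366749.38 / 7384.25 = 49.67 mm
Ȳ = 291675.40 / 7384.25 = 39.50 mm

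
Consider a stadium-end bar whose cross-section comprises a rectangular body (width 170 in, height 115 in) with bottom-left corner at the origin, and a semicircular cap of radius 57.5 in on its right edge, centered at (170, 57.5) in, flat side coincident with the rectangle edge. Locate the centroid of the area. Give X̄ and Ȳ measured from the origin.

X̄ = 107.96 in, Ȳ = 57.50 in

rectangular body: A = 170 × 115 = 19550.00, centroid at (85.00, 57.50).
semicircular end: A = ½π·57.5² = 5193.45, centroid at (194.40, 57.50).
ΣA = 24743.45 in²
ΣAX̄ = (19550.00)(85.00) + (5193.45)(194.40) = 2671375.29 in³
ΣAȲ = (19550.00)(57.50) + (5193.45)(57.50) = 1422748.11 in³
X̄ = 2671375.29 / 24743.45 = 107.96 in
Ȳ = 1422748.11 / 24743.45 = 57.50 in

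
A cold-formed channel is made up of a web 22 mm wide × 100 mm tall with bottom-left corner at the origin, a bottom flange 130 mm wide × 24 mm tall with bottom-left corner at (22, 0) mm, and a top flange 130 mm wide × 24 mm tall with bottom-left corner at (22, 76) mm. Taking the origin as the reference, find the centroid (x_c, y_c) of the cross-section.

web: A = 22 × 100 = 2200.00, centroid at (11.00, 50.00).
bottom flange: A = 130 × 24 = 3120.00, centroid at (87.00, 12.00).
top flange: A = 130 × 24 = 3120.00, centroid at (87.00, 88.00).
ΣA = 8440.00 mm², ΣAx_c = 567080.00 mm³, ΣAy_c = 422000.00 mm³.
x_c = 567080.00/8440.00 = 67.19 mm; y_c = 422000.00/8440.00 = 50.00 mm.

x_c = 67.19 mm, y_c = 50.00 mm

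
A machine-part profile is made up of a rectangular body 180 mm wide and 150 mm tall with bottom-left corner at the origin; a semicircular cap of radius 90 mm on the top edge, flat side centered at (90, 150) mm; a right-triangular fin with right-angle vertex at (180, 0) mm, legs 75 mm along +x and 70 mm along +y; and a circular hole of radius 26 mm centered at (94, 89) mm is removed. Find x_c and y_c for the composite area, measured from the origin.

Part | A | x̄ᵢ | ȳᵢ | A·x̄ᵢ | A·ȳᵢ
rectangular body | 27000.00 | 90.00 | 75.00 | 2430000.00 | 2025000.00
semicircular top | 12723.45 | 90.00 | 188.20 | 1145110.52 | 2394517.54
triangular fin | 2625.00 | 205.00 | 23.33 | 538125.00 | 61250.00
hole | -2123.72 | 94.00 | 89.00 | -199629.36 | -189010.78
Σ | 40224.73 |  |  | 3913606.16 | 4291756.76
x_c = 3913606.16 / 40224.73 = 97.29 mm
y_c = 4291756.76 / 40224.73 = 106.69 mm

x_c = 97.29 mm, y_c = 106.69 mm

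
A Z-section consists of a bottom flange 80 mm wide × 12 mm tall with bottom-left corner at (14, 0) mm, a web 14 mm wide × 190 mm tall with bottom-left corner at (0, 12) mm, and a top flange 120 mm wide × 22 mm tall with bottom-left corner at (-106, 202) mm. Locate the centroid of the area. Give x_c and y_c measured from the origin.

x_c = -8.14 mm, y_c = 136.21 mm

bottom flange: A = 80 × 12 = 960.00, centroid at (54.00, 6.00).
web: A = 14 × 190 = 2660.00, centroid at (7.00, 107.00).
top flange: A = 120 × 22 = 2640.00, centroid at (-46.00, 213.00).
ΣA = 6260.00 mm², ΣAx_c = -50980.00 mm³, ΣAy_c = 852700.00 mm³.
x_c = -50980.00/6260.00 = -8.14 mm; y_c = 852700.00/6260.00 = 136.21 mm.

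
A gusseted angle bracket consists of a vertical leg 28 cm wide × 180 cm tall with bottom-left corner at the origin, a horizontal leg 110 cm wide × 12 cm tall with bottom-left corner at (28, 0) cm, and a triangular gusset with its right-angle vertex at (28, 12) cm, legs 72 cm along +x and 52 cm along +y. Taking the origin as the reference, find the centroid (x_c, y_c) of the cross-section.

Part | A | x̄ᵢ | ȳᵢ | A·x̄ᵢ | A·ȳᵢ
vertical leg | 5040.00 | 14.00 | 90.00 | 70560.00 | 453600.00
horizontal leg | 1320.00 | 83.00 | 6.00 | 109560.00 | 7920.00
gusset | 1872.00 | 52.00 | 29.33 | 97344.00 | 54912.00
Σ | 8232.00 |  |  | 277464.00 | 516432.00
x_c = 277464.00 / 8232.00 = 33.71 cm
y_c = 516432.00 / 8232.00 = 62.73 cm

x_c = 33.71 cm, y_c = 62.73 cm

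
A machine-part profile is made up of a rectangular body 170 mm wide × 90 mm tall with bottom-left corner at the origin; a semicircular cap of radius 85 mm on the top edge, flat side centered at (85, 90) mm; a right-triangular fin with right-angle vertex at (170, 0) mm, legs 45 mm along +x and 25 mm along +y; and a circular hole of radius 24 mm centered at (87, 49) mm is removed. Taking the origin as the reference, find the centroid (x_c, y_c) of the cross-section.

x_c = 87.07 mm, y_c = 80.13 mm

rectangular body: A = 170 × 90 = 15300.00, centroid at (85.00, 45.00).
semicircular top: A = ½π·85² = 11349.00, centroid at (85.00, 126.08).
triangular fin: A = ½·45·25 = 562.50, centroid at (185.00, 8.33).
hole: A = −π·24² = -1809.56, centroid at (87.00, 49.00).
ΣA = 25401.95 mm²
ΣAx_c = (15300.00)(85.00) + (11349.00)(85.00) + (562.50)(185.00) + (-1809.56)(87.00) = 2211796.30 mm³
ΣAy_c = (15300.00)(45.00) + (11349.00)(126.08) + (562.50)(8.33) + (-1809.56)(49.00) = 2035346.17 mm³
x_c = 2211796.30 / 25401.95 = 87.07 mm
y_c = 2035346.17 / 25401.95 = 80.13 mm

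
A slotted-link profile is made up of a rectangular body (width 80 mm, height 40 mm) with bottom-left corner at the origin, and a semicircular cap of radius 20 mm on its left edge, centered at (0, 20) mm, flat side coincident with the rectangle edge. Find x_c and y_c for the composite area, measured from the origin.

rectangular body: A = 80 × 40 = 3200.00, centroid at (40.00, 20.00).
semicircular end: A = ½π·20² = 628.32, centroid at (-8.49, 20.00).
ΣA = 3828.32 mm², ΣAx_c = 122666.67 mm³, ΣAy_c = 76566.37 mm³.
x_c = 122666.67/3828.32 = 32.04 mm; y_c = 76566.37/3828.32 = 20.00 mm.

x_c = 32.04 mm, y_c = 20.00 mm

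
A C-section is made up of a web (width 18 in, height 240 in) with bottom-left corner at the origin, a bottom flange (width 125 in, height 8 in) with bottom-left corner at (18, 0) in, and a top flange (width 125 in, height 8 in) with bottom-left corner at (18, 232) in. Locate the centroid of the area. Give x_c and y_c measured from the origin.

web: A = 18 × 240 = 4320.00, centroid at (9.00, 120.00).
bottom flange: A = 125 × 8 = 1000.00, centroid at (80.50, 4.00).
top flange: A = 125 × 8 = 1000.00, centroid at (80.50, 236.00).
ΣA = 6320.00 in², ΣAx_c = 199880.00 in³, ΣAy_c = 758400.00 in³.
x_c = 199880.00/6320.00 = 31.63 in; y_c = 758400.00/6320.00 = 120.00 in.

x_c = 31.63 in, y_c = 120.00 in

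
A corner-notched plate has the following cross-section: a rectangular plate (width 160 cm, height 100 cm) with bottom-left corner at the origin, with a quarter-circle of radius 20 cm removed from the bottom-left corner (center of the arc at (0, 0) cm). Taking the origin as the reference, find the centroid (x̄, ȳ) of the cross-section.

Part | A | x̄ᵢ | ȳᵢ | A·x̄ᵢ | A·ȳᵢ
plate | 16000.00 | 80.00 | 50.00 | 1280000.00 | 800000.00
removed quarter-circle | -314.16 | 8.49 | 8.49 | -2666.67 | -2666.67
Σ | 15685.84 |  |  | 1277333.33 | 797333.33
x̄ = 1277333.33 / 15685.84 = 81.43 cm
ȳ = 797333.33 / 15685.84 = 50.83 cm

x̄ = 81.43 cm, ȳ = 50.83 cm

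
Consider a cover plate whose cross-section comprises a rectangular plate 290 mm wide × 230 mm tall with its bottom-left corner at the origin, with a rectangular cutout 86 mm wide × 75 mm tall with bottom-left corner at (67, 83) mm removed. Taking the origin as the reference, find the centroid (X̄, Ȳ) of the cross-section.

X̄ = 148.75 mm, Ȳ = 114.41 mm

plate: A = 290 × 230 = 66700.00, centroid at (145.00, 115.00).
hole: A = −(86 × 75) = -6450.00, centroid at (110.00, 120.50).
ΣA = 60250.00 mm²
ΣAX̄ = (66700.00)(145.00) + (-6450.00)(110.00) = 8962000.00 mm³
ΣAȲ = (66700.00)(115.00) + (-6450.00)(120.50) = 6893275.00 mm³
X̄ = 8962000.00 / 60250.00 = 148.75 mm
Ȳ = 6893275.00 / 60250.00 = 114.41 mm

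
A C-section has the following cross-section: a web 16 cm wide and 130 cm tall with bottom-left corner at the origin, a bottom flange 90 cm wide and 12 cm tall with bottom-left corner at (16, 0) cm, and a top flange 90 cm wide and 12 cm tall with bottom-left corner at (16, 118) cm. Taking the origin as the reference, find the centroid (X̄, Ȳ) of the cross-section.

X̄ = 35.00 cm, Ȳ = 65.00 cm

web: A = 16 × 130 = 2080.00, centroid at (8.00, 65.00).
bottom flange: A = 90 × 12 = 1080.00, centroid at (61.00, 6.00).
top flange: A = 90 × 12 = 1080.00, centroid at (61.00, 124.00).
ΣA = 4240.00 cm², ΣAX̄ = 148400.00 cm³, ΣAȲ = 275600.00 cm³.
X̄ = 148400.00/4240.00 = 35.00 cm; Ȳ = 275600.00/4240.00 = 65.00 cm.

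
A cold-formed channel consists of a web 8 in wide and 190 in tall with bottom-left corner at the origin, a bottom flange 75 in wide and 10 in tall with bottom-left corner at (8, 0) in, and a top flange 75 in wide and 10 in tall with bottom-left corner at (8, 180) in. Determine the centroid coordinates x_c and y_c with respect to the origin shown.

web: A = 8 × 190 = 1520.00, centroid at (4.00, 95.00).
bottom flange: A = 75 × 10 = 750.00, centroid at (45.50, 5.00).
top flange: A = 75 × 10 = 750.00, centroid at (45.50, 185.00).
ΣA = 3020.00 in², ΣAx_c = 74330.00 in³, ΣAy_c = 286900.00 in³.
x_c = 74330.00/3020.00 = 24.61 in; y_c = 286900.00/3020.00 = 95.00 in.

x_c = 24.61 in, y_c = 95.00 in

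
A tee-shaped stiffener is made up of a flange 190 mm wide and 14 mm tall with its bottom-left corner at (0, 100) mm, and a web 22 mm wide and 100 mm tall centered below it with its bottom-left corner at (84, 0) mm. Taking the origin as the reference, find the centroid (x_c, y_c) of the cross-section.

web: A = 22 × 100 = 2200.00, centroid at (95.00, 50.00).
flange: A = 190 × 14 = 2660.00, centroid at (95.00, 107.00).
ΣA = 4860.00 mm²
ΣAx_c = (2200.00)(95.00) + (2660.00)(95.00) = 461700.00 mm³
ΣAy_c = (2200.00)(50.00) + (2660.00)(107.00) = 394620.00 mm³
x_c = 461700.00 / 4860.00 = 95.00 mm
y_c = 394620.00 / 4860.00 = 81.20 mm

x_c = 95.00 mm, y_c = 81.20 mm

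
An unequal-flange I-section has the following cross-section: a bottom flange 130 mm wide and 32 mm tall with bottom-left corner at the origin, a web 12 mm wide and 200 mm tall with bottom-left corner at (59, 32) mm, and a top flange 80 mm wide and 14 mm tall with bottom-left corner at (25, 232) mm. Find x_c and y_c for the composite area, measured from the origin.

bottom flange: A = 130 × 32 = 4160.00, centroid at (65.00, 16.00).
web: A = 12 × 200 = 2400.00, centroid at (65.00, 132.00).
top flange: A = 80 × 14 = 1120.00, centroid at (65.00, 239.00).
ΣA = 7680.00 mm²
ΣAx_c = (4160.00)(65.00) + (2400.00)(65.00) + (1120.00)(65.00) = 499200.00 mm³
ΣAy_c = (4160.00)(16.00) + (2400.00)(132.00) + (1120.00)(239.00) = 651040.00 mm³
x_c = 499200.00 / 7680.00 = 65.00 mm
y_c = 651040.00 / 7680.00 = 84.77 mm

x_c = 65.00 mm, y_c = 84.77 mm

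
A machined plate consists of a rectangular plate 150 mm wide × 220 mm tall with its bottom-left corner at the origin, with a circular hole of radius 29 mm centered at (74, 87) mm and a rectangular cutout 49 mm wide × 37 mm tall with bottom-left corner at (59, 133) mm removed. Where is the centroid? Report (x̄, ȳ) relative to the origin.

Part | A | x̄ᵢ | ȳᵢ | A·x̄ᵢ | A·ȳᵢ
plate | 33000.00 | 75.00 | 110.00 | 2475000.00 | 3630000.00
hole 1 | -2642.08 | 74.00 | 87.00 | -195513.88 | -229860.91
hole 2 | -1813.00 | 83.50 | 151.50 | -151385.50 | -274669.50
Σ | 28544.92 |  |  | 2128100.62 | 3125469.59
x̄ = 2128100.62 / 28544.92 = 74.55 mm
ȳ = 3125469.59 / 28544.92 = 109.49 mm

x̄ = 74.55 mm, ȳ = 109.49 mm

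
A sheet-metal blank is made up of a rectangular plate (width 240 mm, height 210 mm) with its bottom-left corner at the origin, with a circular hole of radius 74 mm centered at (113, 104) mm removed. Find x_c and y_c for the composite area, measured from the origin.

x_c = 123.63 mm, y_c = 105.52 mm

plate: A = 240 × 210 = 50400.00, centroid at (120.00, 105.00).
hole: A = −π·74² = -17203.36, centroid at (113.00, 104.00).
ΣA = 33196.64 mm²
ΣAx_c = (50400.00)(120.00) + (-17203.36)(113.00) = 4104020.17 mm³
ΣAy_c = (50400.00)(105.00) + (-17203.36)(104.00) = 3502850.42 mm³
x_c = 4104020.17 / 33196.64 = 123.63 mm
y_c = 3502850.42 / 33196.64 = 105.52 mm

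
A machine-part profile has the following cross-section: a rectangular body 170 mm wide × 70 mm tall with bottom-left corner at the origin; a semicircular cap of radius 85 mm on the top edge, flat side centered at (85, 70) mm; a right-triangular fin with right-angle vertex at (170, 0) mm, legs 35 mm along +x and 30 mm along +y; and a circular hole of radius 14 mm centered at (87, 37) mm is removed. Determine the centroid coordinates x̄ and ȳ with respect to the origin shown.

x̄ = 87.14 mm, ȳ = 69.21 mm

rectangular body: A = 170 × 70 = 11900.00, centroid at (85.00, 35.00).
semicircular top: A = ½π·85² = 11349.00, centroid at (85.00, 106.08).
triangular fin: A = ½·35·30 = 525.00, centroid at (181.67, 10.00).
hole: A = −π·14² = -615.75, centroid at (87.00, 37.00).
ΣA = 23158.25 mm²
ΣAx̄ = (11900.00)(85.00) + (11349.00)(85.00) + (525.00)(181.67) + (-615.75)(87.00) = 2017969.86 mm³
ΣAȳ = (11900.00)(35.00) + (11349.00)(106.08) + (525.00)(10.00) + (-615.75)(37.00) = 1602814.08 mm³
x̄ = 2017969.86 / 23158.25 = 87.14 mm
ȳ = 1602814.08 / 23158.25 = 69.21 mm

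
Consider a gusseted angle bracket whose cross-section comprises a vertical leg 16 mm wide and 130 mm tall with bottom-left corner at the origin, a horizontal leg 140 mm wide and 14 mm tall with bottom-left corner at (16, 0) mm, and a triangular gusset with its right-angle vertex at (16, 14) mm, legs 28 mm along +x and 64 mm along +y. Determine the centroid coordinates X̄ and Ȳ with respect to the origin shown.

X̄ = 42.12 mm, Ȳ = 36.58 mm

Part | A | x̄ᵢ | ȳᵢ | A·x̄ᵢ | A·ȳᵢ
vertical leg | 2080.00 | 8.00 | 65.00 | 16640.00 | 135200.00
horizontal leg | 1960.00 | 86.00 | 7.00 | 168560.00 | 13720.00
gusset | 896.00 | 25.33 | 35.33 | 22698.67 | 31658.67
Σ | 4936.00 |  |  | 207898.67 | 180578.67
X̄ = 207898.67 / 4936.00 = 42.12 mm
Ȳ = 180578.67 / 4936.00 = 36.58 mm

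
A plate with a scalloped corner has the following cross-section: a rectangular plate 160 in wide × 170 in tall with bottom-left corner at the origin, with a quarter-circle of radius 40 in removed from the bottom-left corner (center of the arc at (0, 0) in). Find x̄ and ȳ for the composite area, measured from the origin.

plate: A = 160 × 170 = 27200.00, centroid at (80.00, 85.00).
removed quarter-circle: A = −¼π·40² = -1256.64, centroid at (16.98, 16.98).
ΣA = 25943.36 in²
ΣAx̄ = (27200.00)(80.00) + (-1256.64)(16.98) = 2154666.67 in³
ΣAȳ = (27200.00)(85.00) + (-1256.64)(16.98) = 2290666.67 in³
x̄ = 2154666.67 / 25943.36 = 83.05 in
ȳ = 2290666.67 / 25943.36 = 88.29 in

x̄ = 83.05 in, ȳ = 88.29 in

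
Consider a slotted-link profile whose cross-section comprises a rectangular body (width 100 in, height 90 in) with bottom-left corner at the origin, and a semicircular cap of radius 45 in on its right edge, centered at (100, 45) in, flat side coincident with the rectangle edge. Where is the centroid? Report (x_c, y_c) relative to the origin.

rectangular body: A = 100 × 90 = 9000.00, centroid at (50.00, 45.00).
semicircular end: A = ½π·45² = 3180.86, centroid at (119.10, 45.00).
ΣA = 12180.86 in²
ΣAx_c = (9000.00)(50.00) + (3180.86)(119.10) = 828836.26 in³
ΣAy_c = (9000.00)(45.00) + (3180.86)(45.00) = 548138.82 in³
x_c = 828836.26 / 12180.86 = 68.04 in
y_c = 548138.82 / 12180.86 = 45.00 in

x_c = 68.04 in, y_c = 45.00 in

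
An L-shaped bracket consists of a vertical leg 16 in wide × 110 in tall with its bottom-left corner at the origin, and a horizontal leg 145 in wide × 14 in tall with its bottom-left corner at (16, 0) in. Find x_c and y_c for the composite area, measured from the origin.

vertical leg: A = 16 × 110 = 1760.00, centroid at (8.00, 55.00).
horizontal leg: A = 145 × 14 = 2030.00, centroid at (88.50, 7.00).
ΣA = 3790.00 in²
ΣAx_c = (1760.00)(8.00) + (2030.00)(88.50) = 193735.00 in³
ΣAy_c = (1760.00)(55.00) + (2030.00)(7.00) = 111010.00 in³
x_c = 193735.00 / 3790.00 = 51.12 in
y_c = 111010.00 / 3790.00 = 29.29 in

x_c = 51.12 in, y_c = 29.29 in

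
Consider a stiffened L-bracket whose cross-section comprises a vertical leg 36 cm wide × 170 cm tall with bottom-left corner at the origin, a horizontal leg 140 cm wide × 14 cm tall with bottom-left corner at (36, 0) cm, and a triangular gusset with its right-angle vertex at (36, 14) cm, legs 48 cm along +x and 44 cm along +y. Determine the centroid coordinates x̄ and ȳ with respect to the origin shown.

Part | A | x̄ᵢ | ȳᵢ | A·x̄ᵢ | A·ȳᵢ
vertical leg | 6120.00 | 18.00 | 85.00 | 110160.00 | 520200.00
horizontal leg | 1960.00 | 106.00 | 7.00 | 207760.00 | 13720.00
gusset | 1056.00 | 52.00 | 28.67 | 54912.00 | 30272.00
Σ | 9136.00 |  |  | 372832.00 | 564192.00
x̄ = 372832.00 / 9136.00 = 40.81 cm
ȳ = 564192.00 / 9136.00 = 61.75 cm

x̄ = 40.81 cm, ȳ = 61.75 cm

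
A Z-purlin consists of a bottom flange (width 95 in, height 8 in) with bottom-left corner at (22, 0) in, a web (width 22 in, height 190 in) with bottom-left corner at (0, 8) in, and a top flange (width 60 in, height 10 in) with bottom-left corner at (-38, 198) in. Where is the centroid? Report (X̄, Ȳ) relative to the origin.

bottom flange: A = 95 × 8 = 760.00, centroid at (69.50, 4.00).
web: A = 22 × 190 = 4180.00, centroid at (11.00, 103.00).
top flange: A = 60 × 10 = 600.00, centroid at (-8.00, 203.00).
ΣA = 5540.00 in²
ΣAX̄ = (760.00)(69.50) + (4180.00)(11.00) + (600.00)(-8.00) = 94000.00 in³
ΣAȲ = (760.00)(4.00) + (4180.00)(103.00) + (600.00)(203.00) = 555380.00 in³
X̄ = 94000.00 / 5540.00 = 16.97 in
Ȳ = 555380.00 / 5540.00 = 100.25 in

X̄ = 16.97 in, Ȳ = 100.25 in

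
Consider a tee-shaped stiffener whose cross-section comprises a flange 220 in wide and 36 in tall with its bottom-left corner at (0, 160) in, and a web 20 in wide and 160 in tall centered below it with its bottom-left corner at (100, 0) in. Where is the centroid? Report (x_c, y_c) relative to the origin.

web: A = 20 × 160 = 3200.00, centroid at (110.00, 80.00).
flange: A = 220 × 36 = 7920.00, centroid at (110.00, 178.00).
ΣA = 11120.00 in², ΣAx_c = 1223200.00 in³, ΣAy_c = 1665760.00 in³.
x_c = 1223200.00/11120.00 = 110.00 in; y_c = 1665760.00/11120.00 = 149.80 in.

x_c = 110.00 in, y_c = 149.80 in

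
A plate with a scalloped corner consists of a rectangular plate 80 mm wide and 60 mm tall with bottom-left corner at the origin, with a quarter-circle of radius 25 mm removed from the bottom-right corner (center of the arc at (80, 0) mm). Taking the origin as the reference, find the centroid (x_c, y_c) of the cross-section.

Part | A | x̄ᵢ | ȳᵢ | A·x̄ᵢ | A·ȳᵢ
plate | 4800.00 | 40.00 | 30.00 | 192000.00 | 144000.00
removed quarter-circle | -490.87 | 69.39 | 10.61 | -34061.57 | -5208.33
Σ | 4309.13 |  |  | 157938.43 | 138791.67
x_c = 157938.43 / 4309.13 = 36.65 mm
y_c = 138791.67 / 4309.13 = 32.21 mm

x_c = 36.65 mm, y_c = 32.21 mm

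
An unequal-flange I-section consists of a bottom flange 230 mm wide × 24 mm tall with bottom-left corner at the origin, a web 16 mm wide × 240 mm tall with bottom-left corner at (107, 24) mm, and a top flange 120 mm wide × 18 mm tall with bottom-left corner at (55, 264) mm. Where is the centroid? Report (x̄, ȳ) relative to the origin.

bottom flange: A = 230 × 24 = 5520.00, centroid at (115.00, 12.00).
web: A = 16 × 240 = 3840.00, centroid at (115.00, 144.00).
top flange: A = 120 × 18 = 2160.00, centroid at (115.00, 273.00).
ΣA = 11520.00 mm²
ΣAx̄ = (5520.00)(115.00) + (3840.00)(115.00) + (2160.00)(115.00) = 1324800.00 mm³
ΣAȳ = (5520.00)(12.00) + (3840.00)(144.00) + (2160.00)(273.00) = 1208880.00 mm³
x̄ = 1324800.00 / 11520.00 = 115.00 mm
ȳ = 1208880.00 / 11520.00 = 104.94 mm

x̄ = 115.00 mm, ȳ = 104.94 mm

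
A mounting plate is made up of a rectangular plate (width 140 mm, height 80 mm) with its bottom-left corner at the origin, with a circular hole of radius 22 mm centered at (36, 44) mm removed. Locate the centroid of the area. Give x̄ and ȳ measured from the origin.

Part | A | x̄ᵢ | ȳᵢ | A·x̄ᵢ | A·ȳᵢ
plate | 11200.00 | 70.00 | 40.00 | 784000.00 | 448000.00
hole | -1520.53 | 36.00 | 44.00 | -54739.11 | -66903.36
Σ | 9679.47 |  |  | 729260.89 | 381096.64
x̄ = 729260.89 / 9679.47 = 75.34 mm
ȳ = 381096.64 / 9679.47 = 39.37 mm

x̄ = 75.34 mm, ȳ = 39.37 mm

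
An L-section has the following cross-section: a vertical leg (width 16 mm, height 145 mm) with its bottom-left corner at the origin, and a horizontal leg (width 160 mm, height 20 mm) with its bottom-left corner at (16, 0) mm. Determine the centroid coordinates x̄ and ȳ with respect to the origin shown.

vertical leg: A = 16 × 145 = 2320.00, centroid at (8.00, 72.50).
horizontal leg: A = 160 × 20 = 3200.00, centroid at (96.00, 10.00).
ΣA = 5520.00 mm², ΣAx̄ = 325760.00 mm³, ΣAȳ = 200200.00 mm³.
x̄ = 325760.00/5520.00 = 59.01 mm; ȳ = 200200.00/5520.00 = 36.27 mm.

x̄ = 59.01 mm, ȳ = 36.27 mm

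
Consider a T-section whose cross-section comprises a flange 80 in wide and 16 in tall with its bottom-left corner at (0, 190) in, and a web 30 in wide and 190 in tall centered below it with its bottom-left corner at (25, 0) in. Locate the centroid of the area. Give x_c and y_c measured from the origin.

x_c = 40.00 in, y_c = 113.89 in

web: A = 30 × 190 = 5700.00, centroid at (40.00, 95.00).
flange: A = 80 × 16 = 1280.00, centroid at (40.00, 198.00).
ΣA = 6980.00 in², ΣAx_c = 279200.00 in³, ΣAy_c = 794940.00 in³.
x_c = 279200.00/6980.00 = 40.00 in; y_c = 794940.00/6980.00 = 113.89 in.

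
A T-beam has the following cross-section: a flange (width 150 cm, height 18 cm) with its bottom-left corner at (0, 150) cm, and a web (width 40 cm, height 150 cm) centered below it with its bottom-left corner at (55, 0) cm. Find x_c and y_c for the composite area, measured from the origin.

x_c = 75.00 cm, y_c = 101.07 cm

web: A = 40 × 150 = 6000.00, centroid at (75.00, 75.00).
flange: A = 150 × 18 = 2700.00, centroid at (75.00, 159.00).
ΣA = 8700.00 cm²
ΣAx_c = (6000.00)(75.00) + (2700.00)(75.00) = 652500.00 cm³
ΣAy_c = (6000.00)(75.00) + (2700.00)(159.00) = 879300.00 cm³
x_c = 652500.00 / 8700.00 = 75.00 cm
y_c = 879300.00 / 8700.00 = 101.07 cm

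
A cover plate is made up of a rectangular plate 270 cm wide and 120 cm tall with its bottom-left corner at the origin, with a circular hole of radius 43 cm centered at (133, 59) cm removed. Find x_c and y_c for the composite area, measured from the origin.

Part | A | x̄ᵢ | ȳᵢ | A·x̄ᵢ | A·ȳᵢ
plate | 32400.00 | 135.00 | 60.00 | 4374000.00 | 1944000.00
hole | -5808.80 | 133.00 | 59.00 | -772571.04 | -342719.48
Σ | 26591.20 |  |  | 3601428.96 | 1601280.52
x_c = 3601428.96 / 26591.20 = 135.44 cm
y_c = 1601280.52 / 26591.20 = 60.22 cm

x_c = 135.44 cm, y_c = 60.22 cm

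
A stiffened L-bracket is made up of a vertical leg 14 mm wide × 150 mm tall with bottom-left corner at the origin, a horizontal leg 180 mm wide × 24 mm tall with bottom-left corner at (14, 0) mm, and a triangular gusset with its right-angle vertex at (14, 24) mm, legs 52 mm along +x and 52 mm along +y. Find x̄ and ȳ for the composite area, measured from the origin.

x̄ = 65.15 mm, ȳ = 34.13 mm

vertical leg: A = 14 × 150 = 2100.00, centroid at (7.00, 75.00).
horizontal leg: A = 180 × 24 = 4320.00, centroid at (104.00, 12.00).
gusset: A = ½·52·52 = 1352.00, centroid at (31.33, 41.33).
ΣA = 7772.00 mm²
ΣAx̄ = (2100.00)(7.00) + (4320.00)(104.00) + (1352.00)(31.33) = 506342.67 mm³
ΣAȳ = (2100.00)(75.00) + (4320.00)(12.00) + (1352.00)(41.33) = 265222.67 mm³
x̄ = 506342.67 / 7772.00 = 65.15 mm
ȳ = 265222.67 / 7772.00 = 34.13 mm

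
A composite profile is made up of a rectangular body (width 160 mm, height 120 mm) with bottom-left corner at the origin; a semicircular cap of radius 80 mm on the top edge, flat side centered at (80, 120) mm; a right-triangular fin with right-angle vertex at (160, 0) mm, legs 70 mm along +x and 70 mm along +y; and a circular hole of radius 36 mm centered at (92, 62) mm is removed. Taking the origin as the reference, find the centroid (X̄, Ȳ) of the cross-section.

rectangular body: A = 160 × 120 = 19200.00, centroid at (80.00, 60.00).
semicircular top: A = ½π·80² = 10053.10, centroid at (80.00, 153.95).
triangular fin: A = ½·70·70 = 2450.00, centroid at (183.33, 23.33).
hole: A = −π·36² = -4071.50, centroid at (92.00, 62.00).
ΣA = 27631.59 mm²
ΣAX̄ = (19200.00)(80.00) + (10053.10)(80.00) + (2450.00)(183.33) + (-4071.50)(92.00) = 2414836.01 mm³
ΣAȲ = (19200.00)(60.00) + (10053.10)(153.95) + (2450.00)(23.33) + (-4071.50)(62.00) = 2504438.33 mm³
X̄ = 2414836.01 / 27631.59 = 87.39 mm
Ȳ = 2504438.33 / 27631.59 = 90.64 mm

X̄ = 87.39 mm, Ȳ = 90.64 mm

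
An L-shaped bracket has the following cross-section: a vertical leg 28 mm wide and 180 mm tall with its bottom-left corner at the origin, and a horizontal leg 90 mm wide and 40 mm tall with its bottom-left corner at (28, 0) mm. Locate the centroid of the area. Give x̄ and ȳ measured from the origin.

x̄ = 38.58 mm, ȳ = 60.83 mm

vertical leg: A = 28 × 180 = 5040.00, centroid at (14.00, 90.00).
horizontal leg: A = 90 × 40 = 3600.00, centroid at (73.00, 20.00).
ΣA = 8640.00 mm²
ΣAx̄ = (5040.00)(14.00) + (3600.00)(73.00) = 333360.00 mm³
ΣAȳ = (5040.00)(90.00) + (3600.00)(20.00) = 525600.00 mm³
x̄ = 333360.00 / 8640.00 = 38.58 mm
ȳ = 525600.00 / 8640.00 = 60.83 mm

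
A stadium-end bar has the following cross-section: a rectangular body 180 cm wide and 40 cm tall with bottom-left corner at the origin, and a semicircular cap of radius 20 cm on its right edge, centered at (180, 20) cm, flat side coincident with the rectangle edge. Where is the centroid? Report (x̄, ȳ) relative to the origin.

x̄ = 97.90 cm, ȳ = 20.00 cm

rectangular body: A = 180 × 40 = 7200.00, centroid at (90.00, 20.00).
semicircular end: A = ½π·20² = 628.32, centroid at (188.49, 20.00).
ΣA = 7828.32 cm²
ΣAx̄ = (7200.00)(90.00) + (628.32)(188.49) = 766430.67 cm³
ΣAȳ = (7200.00)(20.00) + (628.32)(20.00) = 156566.37 cm³
x̄ = 766430.67 / 7828.32 = 97.90 cm
ȳ = 156566.37 / 7828.32 = 20.00 cm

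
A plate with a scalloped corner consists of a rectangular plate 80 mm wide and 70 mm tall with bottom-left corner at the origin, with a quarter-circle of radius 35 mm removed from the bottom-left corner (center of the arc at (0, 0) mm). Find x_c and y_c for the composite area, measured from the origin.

Part | A | x̄ᵢ | ȳᵢ | A·x̄ᵢ | A·ȳᵢ
plate | 5600.00 | 40.00 | 35.00 | 224000.00 | 196000.00
removed quarter-circle | -962.11 | 14.85 | 14.85 | -14291.67 | -14291.67
Σ | 4637.89 |  |  | 209708.33 | 181708.33
x_c = 209708.33 / 4637.89 = 45.22 mm
y_c = 181708.33 / 4637.89 = 39.18 mm

x_c = 45.22 mm, y_c = 39.18 mm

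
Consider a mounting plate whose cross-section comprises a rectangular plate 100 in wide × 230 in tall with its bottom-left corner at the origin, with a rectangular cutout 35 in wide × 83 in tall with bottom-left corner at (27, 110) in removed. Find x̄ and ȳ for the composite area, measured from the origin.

x̄ = 50.80 in, ȳ = 109.72 in

Part | A | x̄ᵢ | ȳᵢ | A·x̄ᵢ | A·ȳᵢ
plate | 23000.00 | 50.00 | 115.00 | 1150000.00 | 2645000.00
hole | -2905.00 | 44.50 | 151.50 | -129272.50 | -440107.50
Σ | 20095.00 |  |  | 1020727.50 | 2204892.50
x̄ = 1020727.50 / 20095.00 = 50.80 in
ȳ = 2204892.50 / 20095.00 = 109.72 in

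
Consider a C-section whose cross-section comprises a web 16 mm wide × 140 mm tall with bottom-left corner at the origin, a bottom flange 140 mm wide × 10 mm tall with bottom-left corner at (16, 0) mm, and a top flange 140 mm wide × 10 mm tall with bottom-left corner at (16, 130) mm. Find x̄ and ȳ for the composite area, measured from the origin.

Part | A | x̄ᵢ | ȳᵢ | A·x̄ᵢ | A·ȳᵢ
web | 2240.00 | 8.00 | 70.00 | 17920.00 | 156800.00
bottom flange | 1400.00 | 86.00 | 5.00 | 120400.00 | 7000.00
top flange | 1400.00 | 86.00 | 135.00 | 120400.00 | 189000.00
Σ | 5040.00 |  |  | 258720.00 | 352800.00
x̄ = 258720.00 / 5040.00 = 51.33 mm
ȳ = 352800.00 / 5040.00 = 70.00 mm

x̄ = 51.33 mm, ȳ = 70.00 mm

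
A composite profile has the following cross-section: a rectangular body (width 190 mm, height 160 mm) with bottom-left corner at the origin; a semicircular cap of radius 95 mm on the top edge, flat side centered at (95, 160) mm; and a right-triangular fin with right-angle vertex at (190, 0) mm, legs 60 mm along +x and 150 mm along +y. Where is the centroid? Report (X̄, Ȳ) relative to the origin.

X̄ = 105.54 mm, Ȳ = 112.01 mm

Part | A | x̄ᵢ | ȳᵢ | A·x̄ᵢ | A·ȳᵢ
rectangular body | 30400.00 | 95.00 | 80.00 | 2888000.00 | 2432000.00
semicircular top | 14176.44 | 95.00 | 200.32 | 1346761.50 | 2839813.23
triangular fin | 4500.00 | 210.00 | 50.00 | 945000.00 | 225000.00
Σ | 49076.44 |  |  | 5179761.50 | 5496813.23
X̄ = 5179761.50 / 49076.44 = 105.54 mm
Ȳ = 5496813.23 / 49076.44 = 112.01 mm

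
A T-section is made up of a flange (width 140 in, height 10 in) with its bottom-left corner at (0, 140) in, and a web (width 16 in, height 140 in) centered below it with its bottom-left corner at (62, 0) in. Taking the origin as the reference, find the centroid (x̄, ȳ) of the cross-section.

x̄ = 70.00 in, ȳ = 98.85 in

Part | A | x̄ᵢ | ȳᵢ | A·x̄ᵢ | A·ȳᵢ
web | 2240.00 | 70.00 | 70.00 | 156800.00 | 156800.00
flange | 1400.00 | 70.00 | 145.00 | 98000.00 | 203000.00
Σ | 3640.00 |  |  | 254800.00 | 359800.00
x̄ = 254800.00 / 3640.00 = 70.00 in
ȳ = 359800.00 / 3640.00 = 98.85 in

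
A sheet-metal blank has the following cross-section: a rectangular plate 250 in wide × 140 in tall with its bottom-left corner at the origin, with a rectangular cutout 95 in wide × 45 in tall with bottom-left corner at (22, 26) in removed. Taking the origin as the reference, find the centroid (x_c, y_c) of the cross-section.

plate: A = 250 × 140 = 35000.00, centroid at (125.00, 70.00).
hole: A = −(95 × 45) = -4275.00, centroid at (69.50, 48.50).
ΣA = 30725.00 in², ΣAx_c = 4077887.50 in³, ΣAy_c = 2242662.50 in³.
x_c = 4077887.50/30725.00 = 132.72 in; y_c = 2242662.50/30725.00 = 72.99 in.

x_c = 132.72 in, y_c = 72.99 in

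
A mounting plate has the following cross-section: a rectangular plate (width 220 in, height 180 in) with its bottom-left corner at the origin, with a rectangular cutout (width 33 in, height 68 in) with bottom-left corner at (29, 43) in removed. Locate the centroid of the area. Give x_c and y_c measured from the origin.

Part | A | x̄ᵢ | ȳᵢ | A·x̄ᵢ | A·ȳᵢ
plate | 39600.00 | 110.00 | 90.00 | 4356000.00 | 3564000.00
hole | -2244.00 | 45.50 | 77.00 | -102102.00 | -172788.00
Σ | 37356.00 |  |  | 4253898.00 | 3391212.00
x_c = 4253898.00 / 37356.00 = 113.87 in
y_c = 3391212.00 / 37356.00 = 90.78 in

x_c = 113.87 in, y_c = 90.78 in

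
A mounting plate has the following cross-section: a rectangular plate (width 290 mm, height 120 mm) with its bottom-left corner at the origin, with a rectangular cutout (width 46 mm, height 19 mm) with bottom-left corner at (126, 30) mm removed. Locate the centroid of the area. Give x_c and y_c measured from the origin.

plate: A = 290 × 120 = 34800.00, centroid at (145.00, 60.00).
hole: A = −(46 × 19) = -874.00, centroid at (149.00, 39.50).
ΣA = 33926.00 mm²
ΣAx_c = (34800.00)(145.00) + (-874.00)(149.00) = 4915774.00 mm³
ΣAy_c = (34800.00)(60.00) + (-874.00)(39.50) = 2053477.00 mm³
x_c = 4915774.00 / 33926.00 = 144.90 mm
y_c = 2053477.00 / 33926.00 = 60.53 mm

x_c = 144.90 mm, y_c = 60.53 mm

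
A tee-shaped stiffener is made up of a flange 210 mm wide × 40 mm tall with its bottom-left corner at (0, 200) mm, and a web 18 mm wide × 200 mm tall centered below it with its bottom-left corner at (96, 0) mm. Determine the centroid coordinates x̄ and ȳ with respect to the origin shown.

web: A = 18 × 200 = 3600.00, centroid at (105.00, 100.00).
flange: A = 210 × 40 = 8400.00, centroid at (105.00, 220.00).
ΣA = 12000.00 mm², ΣAx̄ = 1260000.00 mm³, ΣAȳ = 2208000.00 mm³.
x̄ = 1260000.00/12000.00 = 105.00 mm; ȳ = 2208000.00/12000.00 = 184.00 mm.

x̄ = 105.00 mm, ȳ = 184.00 mm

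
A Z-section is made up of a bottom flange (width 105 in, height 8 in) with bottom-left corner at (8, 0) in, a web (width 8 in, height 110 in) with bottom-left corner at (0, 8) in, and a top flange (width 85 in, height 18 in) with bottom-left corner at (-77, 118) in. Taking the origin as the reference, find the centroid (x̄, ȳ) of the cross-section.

bottom flange: A = 105 × 8 = 840.00, centroid at (60.50, 4.00).
web: A = 8 × 110 = 880.00, centroid at (4.00, 63.00).
top flange: A = 85 × 18 = 1530.00, centroid at (-34.50, 127.00).
ΣA = 3250.00 in²
ΣAx̄ = (840.00)(60.50) + (880.00)(4.00) + (1530.00)(-34.50) = 1555.00 in³
ΣAȳ = (840.00)(4.00) + (880.00)(63.00) + (1530.00)(127.00) = 253110.00 in³
x̄ = 1555.00 / 3250.00 = 0.48 in
ȳ = 253110.00 / 3250.00 = 77.88 in

x̄ = 0.48 in, ȳ = 77.88 in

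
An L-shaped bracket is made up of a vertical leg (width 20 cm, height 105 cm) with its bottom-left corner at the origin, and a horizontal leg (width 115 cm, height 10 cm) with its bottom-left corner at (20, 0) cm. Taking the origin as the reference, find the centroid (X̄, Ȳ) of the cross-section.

X̄ = 33.88 cm, Ȳ = 35.69 cm

Part | A | x̄ᵢ | ȳᵢ | A·x̄ᵢ | A·ȳᵢ
vertical leg | 2100.00 | 10.00 | 52.50 | 21000.00 | 110250.00
horizontal leg | 1150.00 | 77.50 | 5.00 | 89125.00 | 5750.00
Σ | 3250.00 |  |  | 110125.00 | 116000.00
X̄ = 110125.00 / 3250.00 = 33.88 cm
Ȳ = 116000.00 / 3250.00 = 35.69 cm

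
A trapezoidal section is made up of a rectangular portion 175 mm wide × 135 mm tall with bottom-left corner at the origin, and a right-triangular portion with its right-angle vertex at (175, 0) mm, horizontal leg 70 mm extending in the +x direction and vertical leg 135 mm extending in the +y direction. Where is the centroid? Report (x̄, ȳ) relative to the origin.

x̄ = 105.97 mm, ȳ = 63.75 mm

rectangular portion: A = 175 × 135 = 23625.00, centroid at (87.50, 67.50).
triangular portion: A = ½·70·135 = 4725.00, centroid at (198.33, 45.00).
ΣA = 28350.00 mm²
ΣAx̄ = (23625.00)(87.50) + (4725.00)(198.33) = 3004312.50 mm³
ΣAȳ = (23625.00)(67.50) + (4725.00)(45.00) = 1807312.50 mm³
x̄ = 3004312.50 / 28350.00 = 105.97 mm
ȳ = 1807312.50 / 28350.00 = 63.75 mm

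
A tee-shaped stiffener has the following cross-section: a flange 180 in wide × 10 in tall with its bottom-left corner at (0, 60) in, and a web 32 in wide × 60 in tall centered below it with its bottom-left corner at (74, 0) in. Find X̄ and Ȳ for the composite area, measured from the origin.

X̄ = 90.00 in, Ȳ = 46.94 in

web: A = 32 × 60 = 1920.00, centroid at (90.00, 30.00).
flange: A = 180 × 10 = 1800.00, centroid at (90.00, 65.00).
ΣA = 3720.00 in², ΣAX̄ = 334800.00 in³, ΣAȲ = 174600.00 in³.
X̄ = 334800.00/3720.00 = 90.00 in; Ȳ = 174600.00/3720.00 = 46.94 in.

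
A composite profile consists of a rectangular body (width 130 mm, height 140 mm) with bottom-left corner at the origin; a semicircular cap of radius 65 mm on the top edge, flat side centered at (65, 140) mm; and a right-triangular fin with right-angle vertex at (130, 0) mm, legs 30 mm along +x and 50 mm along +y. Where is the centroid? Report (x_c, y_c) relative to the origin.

Part | A | x̄ᵢ | ȳᵢ | A·x̄ᵢ | A·ȳᵢ
rectangular body | 18200.00 | 65.00 | 70.00 | 1183000.00 | 1274000.00
semicircular top | 6636.61 | 65.00 | 167.59 | 431379.94 | 1112209.36
triangular fin | 750.00 | 140.00 | 16.67 | 105000.00 | 12500.00
Σ | 25586.61 |  |  | 1719379.94 | 2398709.36
x_c = 1719379.94 / 25586.61 = 67.20 mm
y_c = 2398709.36 / 25586.61 = 93.75 mm

x_c = 67.20 mm, y_c = 93.75 mm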